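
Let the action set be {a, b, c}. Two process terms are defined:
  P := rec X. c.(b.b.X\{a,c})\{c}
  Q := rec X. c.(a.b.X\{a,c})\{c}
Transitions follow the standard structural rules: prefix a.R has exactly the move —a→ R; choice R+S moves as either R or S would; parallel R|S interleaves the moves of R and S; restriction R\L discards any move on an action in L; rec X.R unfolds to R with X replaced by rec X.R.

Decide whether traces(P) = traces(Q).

traces(P) ≠ traces(Q) — witness ⟨cb⟩

Reachable graph of P (4 states):
  m0 = rec X. c.(b.b.X\{a,c})\{c} | —c→ m1
  m1 = (b.b.(rec X. c.(b.b.X\{a,c})\{c})\{a,c})\{c} | —b→ m2
  m2 = (b.(rec X. c.(b.b.X\{a,c})\{c})\{a,c})\{c} | —b→ m3
  m3 = (rec X. c.(b.b.X\{a,c})\{c})\{a,c}\{c} | (no moves)
Reachable graph of Q (4 states):
  n0 = rec X. c.(a.b.X\{a,c})\{c} | —c→ n1
  n1 = (a.b.(rec X. c.(a.b.X\{a,c})\{c})\{a,c})\{c} | —a→ n2
  n2 = (b.(rec X. c.(a.b.X\{a,c})\{c})\{a,c})\{c} | —b→ n3
  n3 = (rec X. c.(a.b.X\{a,c})\{c})\{a,c}\{c} | (no moves)
Run σ = ⟨cb⟩ on P: start {m0}
  step 1 (c): {m1}
  step 2 (b): {m2}
  — P admits the full trace.
Run σ = ⟨cb⟩ on Q: start {n0}
  step 1 (c): {n1}
  step 2 (b): ∅  — Q cannot continue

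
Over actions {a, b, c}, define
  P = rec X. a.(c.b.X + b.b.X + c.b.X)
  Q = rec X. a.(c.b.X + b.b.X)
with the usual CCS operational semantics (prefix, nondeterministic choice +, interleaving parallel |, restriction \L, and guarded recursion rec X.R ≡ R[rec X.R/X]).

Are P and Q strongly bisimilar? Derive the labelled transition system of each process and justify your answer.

P's transition system — 3 states:
  p0 = rec X. a.(c.b.X + b.b.X + c.b.X) → -a-> p1
  p1 = c.b.(rec X. a.(c.b.X + b.b.X + c.b.X)) + b.b.(rec X. a.(c.b.X + b.b.X + c.b.X)) + c.b.(rec X. a.(c.b.X + b.b.X + c.b.X)) → -b-> p2, -c-> p2
  p2 = b.(rec X. a.(c.b.X + b.b.X + c.b.X)) → -b-> p0
Q's transition system — 3 states:
  q0 = rec X. a.(c.b.X + b.b.X) → -a-> q1
  q1 = c.b.(rec X. a.(c.b.X + b.b.X)) + b.b.(rec X. a.(c.b.X + b.b.X)) → -b-> q2, -c-> q2
  q2 = b.(rec X. a.(c.b.X + b.b.X)) → -b-> q0
Coarsest stable partition (strong bisimilarity classes):
  B0 = {p0, q0}
  B1 = {p1, q1}
  B2 = {p2, q2}
p0 ∈ B0, q0 ∈ B0 → same block

YES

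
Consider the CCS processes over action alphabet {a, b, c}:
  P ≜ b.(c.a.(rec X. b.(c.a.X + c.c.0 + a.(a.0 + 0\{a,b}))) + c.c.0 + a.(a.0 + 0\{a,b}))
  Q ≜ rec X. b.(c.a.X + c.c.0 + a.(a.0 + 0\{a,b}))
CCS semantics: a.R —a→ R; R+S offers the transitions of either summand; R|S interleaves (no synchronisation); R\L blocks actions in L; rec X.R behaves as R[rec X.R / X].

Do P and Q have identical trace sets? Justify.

P's transition system — 7 states:
  s0 = b.(c.a.(rec X. b.(c.a.X + c.c.0 + a.(a.0 + 0\{a,b}))) + c.c.0 + a.(a.0 + 0\{a,b})) → -b-> s1
  s1 = c.a.(rec X. b.(c.a.X + c.c.0 + a.(a.0 + 0\{a,b}))) + c.c.0 + a.(a.0 + 0\{a,b}) → -a-> s2, -c-> s3, -c-> s4
  s2 = a.0 + 0\{a,b} → -a-> s5
  s3 = a.(rec X. b.(c.a.X + c.c.0 + a.(a.0 + 0\{a,b}))) → -a-> s6
  s4 = c.0 → -c-> s5
  s5 = 0 → (no moves)
  s6 = rec X. b.(c.a.X + c.c.0 + a.(a.0 + 0\{a,b})) → -b-> s1
Q's transition system — 6 states:
  t0 = rec X. b.(c.a.X + c.c.0 + a.(a.0 + 0\{a,b})) → -b-> t1
  t1 = c.a.(rec X. b.(c.a.X + c.c.0 + a.(a.0 + 0\{a,b}))) + c.c.0 + a.(a.0 + 0\{a,b}) → -a-> t2, -c-> t3, -c-> t4
  t2 = a.0 + 0\{a,b} → -a-> t5
  t3 = a.(rec X. b.(c.a.X + c.c.0 + a.(a.0 + 0\{a,b}))) → -a-> t0
  t4 = c.0 → -c-> t5
  t5 = 0 → (no moves)
Partition-refinement fixed point:
  B0 = {s0, s6, t0}
  B1 = {s1, t1}
  B2 = {s3, t3}
  B3 = {s4, t4}
  B4 = {s5, t5}
  B5 = {s2, t2}
s0 ∈ B0, t0 ∈ B0 → same block
Bisimilar ⇒ trace-equivalent.

traces(P) = traces(Q)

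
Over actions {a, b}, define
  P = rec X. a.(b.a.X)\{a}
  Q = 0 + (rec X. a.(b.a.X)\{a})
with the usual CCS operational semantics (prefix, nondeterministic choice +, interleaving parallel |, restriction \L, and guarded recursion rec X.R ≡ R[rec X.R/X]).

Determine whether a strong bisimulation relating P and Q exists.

P's transition system — 3 states:
  p0 = rec X. a.(b.a.X)\{a} | —a→ p1
  p1 = (b.a.(rec X. a.(b.a.X)\{a}))\{a} | —b→ p2
  p2 = (a.(rec X. a.(b.a.X)\{a}))\{a} | ·
Q's transition system — 3 states:
  q0 = 0 + (rec X. a.(b.a.X)\{a}) | —a→ q1
  q1 = (b.a.(rec X. a.(b.a.X)\{a}))\{a} | —b→ q2
  q2 = (a.(rec X. a.(b.a.X)\{a}))\{a} | ·
Bisimilarity quotient blocks:
  B0 = {p0, q0}
  B1 = {p1, q1}
  B2 = {p2, q2}
p0 ∈ B0, q0 ∈ B0 → same block

YES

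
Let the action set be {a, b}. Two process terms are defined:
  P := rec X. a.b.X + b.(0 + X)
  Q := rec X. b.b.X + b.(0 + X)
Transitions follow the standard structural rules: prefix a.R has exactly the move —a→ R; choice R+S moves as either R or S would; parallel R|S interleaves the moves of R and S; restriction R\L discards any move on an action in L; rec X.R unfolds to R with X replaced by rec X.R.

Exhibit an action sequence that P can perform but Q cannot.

a

LTS(P): 3 reachable states
  u0 = rec X. a.b.X + b.(0 + X) has moves -a-> u1, -b-> u2
  u1 = b.(rec X. a.b.X + b.(0 + X)) has moves -b-> u0
  u2 = 0 + (rec X. a.b.X + b.(0 + X)) has moves -a-> u1, -b-> u2
LTS(Q): 3 reachable states
  v0 = rec X. b.b.X + b.(0 + X) has moves -b-> v1, -b-> v2
  v1 = 0 + (rec X. b.b.X + b.(0 + X)) has moves -b-> v1, -b-> v2
  v2 = b.(rec X. b.b.X + b.(0 + X)) has moves -b-> v0
Trace ⟨a⟩ through P, begin at {u0}:
  [1] a ⇒ {u1}
  P completes σ.
Trace ⟨a⟩ through Q, begin at {v0}:
  [1] a ⇒ ∅ (Q stuck)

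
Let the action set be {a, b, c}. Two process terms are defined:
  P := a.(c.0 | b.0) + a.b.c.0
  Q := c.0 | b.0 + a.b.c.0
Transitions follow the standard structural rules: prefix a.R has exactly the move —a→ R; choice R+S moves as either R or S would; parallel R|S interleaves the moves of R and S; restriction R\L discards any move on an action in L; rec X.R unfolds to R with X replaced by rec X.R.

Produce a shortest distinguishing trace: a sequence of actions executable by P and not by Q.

ac

P's transition system — 8 states:
  u0 = a.(c.0 | b.0) + a.b.c.0 has moves --a--▸ u1, --a--▸ u2
  u1 = b.c.0 has moves --b--▸ u3
  u2 = c.0 | b.0 has moves --b--▸ u4, --c--▸ u5
  u3 = c.0 has moves --c--▸ u6
  u4 = c.0 | 0 has moves --c--▸ u7
  u5 = 0 | b.0 has moves --b--▸ u7
  u6 = 0 has moves stopped
  u7 = 0 | 0 has moves stopped
Q's transition system — 7 states:
  v0 = c.0 | b.0 + a.b.c.0 has moves --a--▸ v1, --b--▸ v2, --c--▸ v3
  v1 = b.c.0 has moves --b--▸ v4
  v2 = c.0 | 0 has moves --c--▸ v5
  v3 = 0 | b.0 has moves --b--▸ v5
  v4 = c.0 has moves --c--▸ v6
  v5 = 0 | 0 has moves stopped
  v6 = 0 has moves stopped
Trace ⟨ac⟩ through P, begin at {u0}:
  [1] a ⇒ {u1, u2}
  [2] c ⇒ {u5}
  P completes σ.
Trace ⟨ac⟩ through Q, begin at {v0}:
  [1] a ⇒ {v1}
  [2] c ⇒ no successor for Q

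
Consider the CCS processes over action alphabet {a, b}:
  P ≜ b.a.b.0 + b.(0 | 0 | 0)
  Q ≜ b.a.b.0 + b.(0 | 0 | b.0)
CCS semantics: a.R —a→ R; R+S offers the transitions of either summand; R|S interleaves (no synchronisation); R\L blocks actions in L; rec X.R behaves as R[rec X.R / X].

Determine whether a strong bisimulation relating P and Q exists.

LTS(P): 5 reachable states
  p0 = b.a.b.0 + b.(0 | 0 | 0) ⊢ =b=> p1, =b=> p2
  p1 = 0 | 0 | 0 ⊢ deadlocked
  p2 = a.b.0 ⊢ =a=> p3
  p3 = b.0 ⊢ =b=> p4
  p4 = 0 ⊢ deadlocked
LTS(Q): 6 reachable states
  q0 = b.a.b.0 + b.(0 | 0 | b.0) ⊢ =b=> q1, =b=> q2
  q1 = 0 | 0 | b.0 ⊢ =b=> q3
  q2 = a.b.0 ⊢ =a=> q4
  q3 = 0 | 0 | 0 ⊢ deadlocked
  q4 = b.0 ⊢ =b=> q5
  q5 = 0 ⊢ deadlocked
Partition-refinement fixed point:
  B0 = {p0}
  B1 = {p2, q2}
  B2 = {p3, q1, q4}
  B3 = {p1, p4, q3, q5}
  B4 = {q0}
p0 ∈ B0, q0 ∈ B4 → different blocks

NO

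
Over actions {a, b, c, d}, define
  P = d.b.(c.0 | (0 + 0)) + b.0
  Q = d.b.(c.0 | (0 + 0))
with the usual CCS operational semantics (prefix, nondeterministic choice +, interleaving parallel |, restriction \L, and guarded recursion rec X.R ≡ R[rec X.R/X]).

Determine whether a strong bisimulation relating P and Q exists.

LTS(P): 5 reachable states
  p0 = d.b.(c.0 | (0 + 0)) + b.0 :: --b--▸ p1, --d--▸ p2
  p1 = 0 :: stopped
  p2 = b.(c.0 | (0 + 0)) :: --b--▸ p3
  p3 = c.0 | (0 + 0) :: --c--▸ p4
  p4 = 0 | (0 + 0) :: stopped
LTS(Q): 4 reachable states
  q0 = d.b.(c.0 | (0 + 0)) :: --d--▸ q1
  q1 = b.(c.0 | (0 + 0)) :: --b--▸ q2
  q2 = c.0 | (0 + 0) :: --c--▸ q3
  q3 = 0 | (0 + 0) :: stopped
Partition-refinement fixed point:
  B0 = {p0}
  B1 = {p1, p4, q3}
  B2 = {p2, q1}
  B3 = {p3, q2}
  B4 = {q0}
p0 ∈ B0, q0 ∈ B4 → different blocks

not bisimilar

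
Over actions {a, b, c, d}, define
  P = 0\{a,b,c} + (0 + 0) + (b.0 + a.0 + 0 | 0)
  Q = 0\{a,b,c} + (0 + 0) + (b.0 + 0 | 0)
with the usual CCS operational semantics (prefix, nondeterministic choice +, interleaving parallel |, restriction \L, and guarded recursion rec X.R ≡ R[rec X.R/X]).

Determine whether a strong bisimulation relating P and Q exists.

P ≁ Q

Reachable graph of P (2 states):
  p0 = 0\{a,b,c} + (0 + 0) + (b.0 + a.0 + 0 | 0) :: =a=> p1, =b=> p1
  p1 = 0 :: ·
Reachable graph of Q (2 states):
  q0 = 0\{a,b,c} + (0 + 0) + (b.0 + 0 | 0) :: =b=> q1
  q1 = 0 :: ·
Partition-refinement fixed point:
  B0 = {p0}
  B1 = {p1, q1}
  B2 = {q0}
p0 ∈ B0, q0 ∈ B2 → different blocks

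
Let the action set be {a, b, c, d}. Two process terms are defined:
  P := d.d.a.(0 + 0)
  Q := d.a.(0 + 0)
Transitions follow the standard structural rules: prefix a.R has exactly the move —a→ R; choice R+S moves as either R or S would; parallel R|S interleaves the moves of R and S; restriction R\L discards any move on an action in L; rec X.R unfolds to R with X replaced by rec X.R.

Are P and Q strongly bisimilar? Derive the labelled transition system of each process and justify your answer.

LTS(P): 4 reachable states
  s0 = d.d.a.(0 + 0) | -d-> s1
  s1 = d.a.(0 + 0) | -d-> s2
  s2 = a.(0 + 0) | -a-> s3
  s3 = 0 + 0 | (no moves)
LTS(Q): 3 reachable states
  t0 = d.a.(0 + 0) | -d-> t1
  t1 = a.(0 + 0) | -a-> t2
  t2 = 0 + 0 | (no moves)
Coarsest stable partition (strong bisimilarity classes):
  B0 = {s0}
  B1 = {s1, t0}
  B2 = {s2, t1}
  B3 = {s3, t2}
s0 ∈ B0, t0 ∈ B1 → different blocks

not bisimilar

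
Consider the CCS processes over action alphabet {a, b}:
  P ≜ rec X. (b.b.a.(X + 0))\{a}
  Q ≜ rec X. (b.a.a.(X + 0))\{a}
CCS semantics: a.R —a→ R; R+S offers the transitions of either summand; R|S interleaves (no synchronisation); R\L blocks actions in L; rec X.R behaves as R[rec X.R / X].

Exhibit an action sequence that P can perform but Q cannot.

LTS(P): 3 reachable states
  s0 = rec X. (b.b.a.(X + 0))\{a} has moves --b--▸ s1
  s1 = (b.a.((rec X. (b.b.a.(X + 0))\{a}) + 0))\{a} has moves --b--▸ s2
  s2 = (a.((rec X. (b.b.a.(X + 0))\{a}) + 0))\{a} has moves (no moves)
LTS(Q): 2 reachable states
  t0 = rec X. (b.a.a.(X + 0))\{a} has moves --b--▸ t1
  t1 = (a.a.((rec X. (b.a.a.(X + 0))\{a}) + 0))\{a} has moves (no moves)
Executing bb from P (initial set {s0}):
  [1] b ⇒ {s1}
  [2] b ⇒ {s2}
  P completes σ.
Executing bb from Q (initial set {t0}):
  [1] b ⇒ {t1}
  [2] b ⇒ ∅  — Q cannot continue

bb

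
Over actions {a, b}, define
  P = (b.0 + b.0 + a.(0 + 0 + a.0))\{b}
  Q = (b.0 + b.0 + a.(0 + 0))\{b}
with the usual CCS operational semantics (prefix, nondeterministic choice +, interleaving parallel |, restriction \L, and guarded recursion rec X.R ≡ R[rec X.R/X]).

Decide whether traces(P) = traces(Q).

Reachable graph of P (3 states):
  s0 = (b.0 + b.0 + a.(0 + 0 + a.0))\{b} has moves --a--▸ s1
  s1 = (0 + 0 + a.0)\{b} has moves --a--▸ s2
  s2 = 0\{b} has moves ·
Reachable graph of Q (2 states):
  t0 = (b.0 + b.0 + a.(0 + 0))\{b} has moves --a--▸ t1
  t1 = (0 + 0)\{b} has moves ·
Trace ⟨aa⟩ through P, begin at {s0}:
  step 1 (a): {s1}
  step 2 (a): {s2}
  P completes σ.
Trace ⟨aa⟩ through Q, begin at {t0}:
  step 1 (a): {t1}
  step 2 (a): no successor for Q

trace-distinct — witness ⟨aa⟩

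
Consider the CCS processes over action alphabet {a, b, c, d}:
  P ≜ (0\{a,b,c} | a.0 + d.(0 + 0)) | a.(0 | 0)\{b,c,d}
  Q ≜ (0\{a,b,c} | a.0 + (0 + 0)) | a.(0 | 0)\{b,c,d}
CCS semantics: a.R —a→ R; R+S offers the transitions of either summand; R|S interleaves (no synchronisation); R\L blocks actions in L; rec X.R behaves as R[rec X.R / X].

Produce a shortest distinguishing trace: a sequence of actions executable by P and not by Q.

d

Reachable graph of P (6 states):
  s0 = (0\{a,b,c} | a.0 + d.(0 + 0)) | a.(0 | 0)\{b,c,d} has moves ··a··> s1, ··a··> s2, ··d··> s3
  s1 = (0\{a,b,c} | a.0 + d.(0 + 0)) | (0 | 0)\{b,c,d} has moves ··a··> s4, ··d··> s5
  s2 = 0\{a,b,c} | 0 | a.(0 | 0)\{b,c,d} has moves ··a··> s4
  s3 = (0 + 0) | a.(0 | 0)\{b,c,d} has moves ··a··> s5
  s4 = 0\{a,b,c} | 0 | (0 | 0)\{b,c,d} has moves ∅
  s5 = (0 + 0) | (0 | 0)\{b,c,d} has moves ∅
Reachable graph of Q (4 states):
  t0 = (0\{a,b,c} | a.0 + (0 + 0)) | a.(0 | 0)\{b,c,d} has moves ··a··> t1, ··a··> t2
  t1 = (0\{a,b,c} | a.0 + (0 + 0)) | (0 | 0)\{b,c,d} has moves ··a··> t3
  t2 = 0\{a,b,c} | 0 | a.(0 | 0)\{b,c,d} has moves ··a··> t3
  t3 = 0\{a,b,c} | 0 | (0 | 0)\{b,c,d} has moves ∅
Trace ⟨d⟩ through P, begin at {s0}:
  [1] d ⇒ {s3}
  ✓ P
Trace ⟨d⟩ through Q, begin at {t0}:
  [1] d ⇒ ∅ (Q stuck)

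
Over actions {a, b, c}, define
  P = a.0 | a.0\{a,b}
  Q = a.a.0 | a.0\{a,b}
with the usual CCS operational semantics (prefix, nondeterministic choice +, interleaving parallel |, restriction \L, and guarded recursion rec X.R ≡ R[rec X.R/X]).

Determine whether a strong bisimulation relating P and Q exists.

P's transition system — 4 states:
  s0 = a.0 | a.0\{a,b} → —a→ s1, —a→ s2
  s1 = 0 | a.0\{a,b} → —a→ s3
  s2 = a.0 | 0\{a,b} → —a→ s3
  s3 = 0 | 0\{a,b} → ∅
Q's transition system — 6 states:
  t0 = a.a.0 | a.0\{a,b} → —a→ t1, —a→ t2
  t1 = a.0 | a.0\{a,b} → —a→ t3, —a→ t4
  t2 = a.a.0 | 0\{a,b} → —a→ t4
  t3 = 0 | a.0\{a,b} → —a→ t5
  t4 = a.0 | 0\{a,b} → —a→ t5
  t5 = 0 | 0\{a,b} → ∅
Partition-refinement fixed point:
  B0 = {s0, t1, t2}
  B1 = {s1, s2, t3, t4}
  B2 = {s3, t5}
  B3 = {t0}
s0 ∈ B0, t0 ∈ B3 → different blocks

P ≁ Q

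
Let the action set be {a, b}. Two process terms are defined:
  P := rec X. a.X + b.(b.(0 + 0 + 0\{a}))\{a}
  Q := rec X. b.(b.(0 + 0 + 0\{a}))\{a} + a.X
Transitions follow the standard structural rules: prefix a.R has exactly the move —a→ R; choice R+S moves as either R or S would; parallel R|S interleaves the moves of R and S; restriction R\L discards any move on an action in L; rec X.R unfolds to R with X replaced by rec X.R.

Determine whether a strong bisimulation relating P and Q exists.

Reachable graph of P (3 states):
  p0 = rec X. a.X + b.(b.(0 + 0 + 0\{a}))\{a} has moves -a-> p0, -b-> p1
  p1 = (b.(0 + 0 + 0\{a}))\{a} has moves -b-> p2
  p2 = (0 + 0 + 0\{a})\{a} has moves (no moves)
Reachable graph of Q (3 states):
  q0 = rec X. b.(b.(0 + 0 + 0\{a}))\{a} + a.X has moves -a-> q0, -b-> q1
  q1 = (b.(0 + 0 + 0\{a}))\{a} has moves -b-> q2
  q2 = (0 + 0 + 0\{a})\{a} has moves (no moves)
Partition-refinement fixed point:
  B0 = {p0, q0}
  B1 = {p1, q1}
  B2 = {p2, q2}
p0 ∈ B0, q0 ∈ B0 → same block

P ~ Q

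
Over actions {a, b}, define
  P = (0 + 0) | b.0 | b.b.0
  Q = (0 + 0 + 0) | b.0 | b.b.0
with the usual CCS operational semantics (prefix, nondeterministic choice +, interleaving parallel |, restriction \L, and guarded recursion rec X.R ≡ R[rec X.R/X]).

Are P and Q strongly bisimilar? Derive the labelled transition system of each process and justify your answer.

LTS(P): 6 reachable states
  u0 = (0 + 0) | b.0 | b.b.0 :: --b--▸ u1, --b--▸ u2
  u1 = (0 + 0) | 0 | b.b.0 :: --b--▸ u3
  u2 = (0 + 0) | b.0 | b.0 :: --b--▸ u3, --b--▸ u4
  u3 = (0 + 0) | 0 | b.0 :: --b--▸ u5
  u4 = (0 + 0) | b.0 | 0 :: --b--▸ u5
  u5 = (0 + 0) | 0 | 0 :: deadlocked
LTS(Q): 6 reachable states
  v0 = (0 + 0 + 0) | b.0 | b.b.0 :: --b--▸ v1, --b--▸ v2
  v1 = (0 + 0 + 0) | 0 | b.b.0 :: --b--▸ v3
  v2 = (0 + 0 + 0) | b.0 | b.0 :: --b--▸ v3, --b--▸ v4
  v3 = (0 + 0 + 0) | 0 | b.0 :: --b--▸ v5
  v4 = (0 + 0 + 0) | b.0 | 0 :: --b--▸ v5
  v5 = (0 + 0 + 0) | 0 | 0 :: deadlocked
Coarsest stable partition (strong bisimilarity classes):
  B0 = {u0, v0}
  B1 = {u1, u2, v1, v2}
  B2 = {u3, u4, v3, v4}
  B3 = {u5, v5}
u0 ∈ B0, v0 ∈ B0 → same block

bisimilar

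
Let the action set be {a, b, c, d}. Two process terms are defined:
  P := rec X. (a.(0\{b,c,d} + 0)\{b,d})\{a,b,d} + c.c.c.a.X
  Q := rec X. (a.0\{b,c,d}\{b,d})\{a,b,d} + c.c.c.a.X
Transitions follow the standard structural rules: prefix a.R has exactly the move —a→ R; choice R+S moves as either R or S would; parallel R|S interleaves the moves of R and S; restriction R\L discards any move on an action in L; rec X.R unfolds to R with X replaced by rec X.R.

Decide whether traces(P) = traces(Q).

LTS(P): 4 reachable states
  p0 = rec X. (a.(0\{b,c,d} + 0)\{b,d})\{a,b,d} + c.c.c.a.X has moves -c-> p1
  p1 = c.c.a.(rec X. (a.(0\{b,c,d} + 0)\{b,d})\{a,b,d} + c.c.c.a.X) has moves -c-> p2
  p2 = c.a.(rec X. (a.(0\{b,c,d} + 0)\{b,d})\{a,b,d} + c.c.c.a.X) has moves -c-> p3
  p3 = a.(rec X. (a.(0\{b,c,d} + 0)\{b,d})\{a,b,d} + c.c.c.a.X) has moves -a-> p0
LTS(Q): 4 reachable states
  q0 = rec X. (a.0\{b,c,d}\{b,d})\{a,b,d} + c.c.c.a.X has moves -c-> q1
  q1 = c.c.a.(rec X. (a.0\{b,c,d}\{b,d})\{a,b,d} + c.c.c.a.X) has moves -c-> q2
  q2 = c.a.(rec X. (a.0\{b,c,d}\{b,d})\{a,b,d} + c.c.c.a.X) has moves -c-> q3
  q3 = a.(rec X. (a.0\{b,c,d}\{b,d})\{a,b,d} + c.c.c.a.X) has moves -a-> q0
Partition-refinement fixed point:
  B0 = {p0, q0}
  B1 = {p1, q1}
  B2 = {p2, q2}
  B3 = {p3, q3}
p0 ∈ B0, q0 ∈ B0 → same block
Bisimilar ⇒ trace-equivalent.

trace-equivalent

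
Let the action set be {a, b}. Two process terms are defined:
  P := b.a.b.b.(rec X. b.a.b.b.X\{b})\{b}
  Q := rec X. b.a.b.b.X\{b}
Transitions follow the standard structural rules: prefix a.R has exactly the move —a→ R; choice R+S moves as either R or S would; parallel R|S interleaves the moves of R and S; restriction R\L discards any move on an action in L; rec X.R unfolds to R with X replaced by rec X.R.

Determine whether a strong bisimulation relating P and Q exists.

LTS(P): 5 reachable states
  s0 = b.a.b.b.(rec X. b.a.b.b.X\{b})\{b} :: -b-> s1
  s1 = a.b.b.(rec X. b.a.b.b.X\{b})\{b} :: -a-> s2
  s2 = b.b.(rec X. b.a.b.b.X\{b})\{b} :: -b-> s3
  s3 = b.(rec X. b.a.b.b.X\{b})\{b} :: -b-> s4
  s4 = (rec X. b.a.b.b.X\{b})\{b} :: ·
LTS(Q): 5 reachable states
  t0 = rec X. b.a.b.b.X\{b} :: -b-> t1
  t1 = a.b.b.(rec X. b.a.b.b.X\{b})\{b} :: -a-> t2
  t2 = b.b.(rec X. b.a.b.b.X\{b})\{b} :: -b-> t3
  t3 = b.(rec X. b.a.b.b.X\{b})\{b} :: -b-> t4
  t4 = (rec X. b.a.b.b.X\{b})\{b} :: ·
Partition-refinement fixed point:
  B0 = {s0, t0}
  B1 = {s1, t1}
  B2 = {s2, t2}
  B3 = {s3, t3}
  B4 = {s4, t4}
s0 ∈ B0, t0 ∈ B0 → same block

P ~ Q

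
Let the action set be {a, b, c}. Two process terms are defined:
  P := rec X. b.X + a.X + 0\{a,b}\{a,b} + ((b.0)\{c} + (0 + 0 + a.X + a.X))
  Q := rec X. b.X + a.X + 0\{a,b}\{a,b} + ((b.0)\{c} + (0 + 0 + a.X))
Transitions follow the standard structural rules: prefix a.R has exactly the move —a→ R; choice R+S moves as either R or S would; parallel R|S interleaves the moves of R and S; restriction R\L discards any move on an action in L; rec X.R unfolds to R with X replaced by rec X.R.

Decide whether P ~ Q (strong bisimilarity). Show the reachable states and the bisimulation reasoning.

P ~ Q

Reachable graph of P (2 states):
  p0 = rec X. b.X + a.X + 0\{a,b}\{a,b} + ((b.0)\{c} + (0 + 0 + a.X + a.X)) :: -a-> p0, -b-> p0, -b-> p1
  p1 = 0\{c} :: deadlocked
Reachable graph of Q (2 states):
  q0 = rec X. b.X + a.X + 0\{a,b}\{a,b} + ((b.0)\{c} + (0 + 0 + a.X)) :: -a-> q0, -b-> q0, -b-> q1
  q1 = 0\{c} :: deadlocked
Coarsest stable partition (strong bisimilarity classes):
  B0 = {p0, q0}
  B1 = {p1, q1}
p0 ∈ B0, q0 ∈ B0 → same block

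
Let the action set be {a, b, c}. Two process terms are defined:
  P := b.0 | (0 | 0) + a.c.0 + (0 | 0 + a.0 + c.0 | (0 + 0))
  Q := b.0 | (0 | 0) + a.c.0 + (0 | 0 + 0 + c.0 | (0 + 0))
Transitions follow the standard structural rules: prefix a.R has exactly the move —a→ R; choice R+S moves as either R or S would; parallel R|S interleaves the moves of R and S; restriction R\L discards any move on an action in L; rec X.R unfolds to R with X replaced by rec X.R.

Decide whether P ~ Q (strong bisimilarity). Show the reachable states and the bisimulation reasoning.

Reachable graph of P (5 states):
  u0 = b.0 | (0 | 0) + a.c.0 + (0 | 0 + a.0 + c.0 | (0 + 0)) has moves =a=> u1, =a=> u2, =b=> u3, =c=> u4
  u1 = 0 has moves (no moves)
  u2 = c.0 has moves =c=> u1
  u3 = 0 | (0 | 0) has moves (no moves)
  u4 = 0 | (0 + 0) has moves (no moves)
Reachable graph of Q (5 states):
  v0 = b.0 | (0 | 0) + a.c.0 + (0 | 0 + 0 + c.0 | (0 + 0)) has moves =a=> v1, =b=> v2, =c=> v3
  v1 = c.0 has moves =c=> v4
  v2 = 0 | (0 | 0) has moves (no moves)
  v3 = 0 | (0 + 0) has moves (no moves)
  v4 = 0 has moves (no moves)
Coarsest stable partition (strong bisimilarity classes):
  B0 = {u0}
  B1 = {u1, u3, u4, v2, v3, v4}
  B2 = {u2, v1}
  B3 = {v0}
u0 ∈ B0, v0 ∈ B3 → different blocks

not bisimilar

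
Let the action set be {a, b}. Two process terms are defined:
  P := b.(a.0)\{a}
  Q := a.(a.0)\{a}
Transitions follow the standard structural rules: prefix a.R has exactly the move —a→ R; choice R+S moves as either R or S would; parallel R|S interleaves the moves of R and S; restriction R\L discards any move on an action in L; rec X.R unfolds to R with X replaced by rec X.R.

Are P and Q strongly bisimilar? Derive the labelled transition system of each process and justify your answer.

P ≁ Q

LTS(P): 2 reachable states
  m0 = b.(a.0)\{a} | =b=> m1
  m1 = (a.0)\{a} | stopped
LTS(Q): 2 reachable states
  n0 = a.(a.0)\{a} | =a=> n1
  n1 = (a.0)\{a} | stopped
Bisimilarity quotient blocks:
  B0 = {m0}
  B1 = {m1, n1}
  B2 = {n0}
m0 ∈ B0, n0 ∈ B2 → different blocks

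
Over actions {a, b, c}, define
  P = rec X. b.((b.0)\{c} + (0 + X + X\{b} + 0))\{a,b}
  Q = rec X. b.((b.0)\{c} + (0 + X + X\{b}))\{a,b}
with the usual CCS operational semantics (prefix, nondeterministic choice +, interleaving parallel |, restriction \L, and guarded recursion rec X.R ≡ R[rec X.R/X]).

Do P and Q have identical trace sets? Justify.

LTS(P): 2 reachable states
  p0 = rec X. b.((b.0)\{c} + (0 + X + X\{b} + 0))\{a,b} → -b-> p1
  p1 = ((b.0)\{c} + (0 + (rec X. b.((b.0)\{c} + (0 + X + X\{b} + 0))\{a,b}) + (rec X. b.((b.0)\{c} + (0 + X + X\{b} + 0))\{a,b})\{b} + 0))\{a,b} → ·
LTS(Q): 2 reachable states
  q0 = rec X. b.((b.0)\{c} + (0 + X + X\{b}))\{a,b} → -b-> q1
  q1 = ((b.0)\{c} + (0 + (rec X. b.((b.0)\{c} + (0 + X + X\{b}))\{a,b}) + (rec X. b.((b.0)\{c} + (0 + X + X\{b}))\{a,b})\{b}))\{a,b} → ·
Bisimilarity quotient blocks:
  B0 = {p0, q0}
  B1 = {p1, q1}
p0 ∈ B0, q0 ∈ B0 → same block
Bisimilar ⇒ trace-equivalent.

trace-equivalent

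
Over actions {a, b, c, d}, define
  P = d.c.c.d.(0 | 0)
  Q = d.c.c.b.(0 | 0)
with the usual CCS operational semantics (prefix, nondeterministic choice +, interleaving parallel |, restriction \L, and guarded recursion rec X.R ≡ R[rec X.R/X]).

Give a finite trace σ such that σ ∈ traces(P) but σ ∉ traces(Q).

dccd

Reachable graph of P (5 states):
  p0 = d.c.c.d.(0 | 0) → ··d··> p1
  p1 = c.c.d.(0 | 0) → ··c··> p2
  p2 = c.d.(0 | 0) → ··c··> p3
  p3 = d.(0 | 0) → ··d··> p4
  p4 = 0 | 0 → deadlocked
Reachable graph of Q (5 states):
  q0 = d.c.c.b.(0 | 0) → ··d··> q1
  q1 = c.c.b.(0 | 0) → ··c··> q2
  q2 = c.b.(0 | 0) → ··c··> q3
  q3 = b.(0 | 0) → ··b··> q4
  q4 = 0 | 0 → deadlocked
Run σ = ⟨dccd⟩ on P: start {p0}
  after d @ step 1: {p1}
  after c @ step 2: {p2}
  after c @ step 3: {p3}
  after d @ step 4: {p4}
  P completes σ.
Run σ = ⟨dccd⟩ on Q: start {q0}
  after d @ step 1: {q1}
  after c @ step 2: {q2}
  after c @ step 3: {q3}
  after d @ step 4: ∅ (Q stuck)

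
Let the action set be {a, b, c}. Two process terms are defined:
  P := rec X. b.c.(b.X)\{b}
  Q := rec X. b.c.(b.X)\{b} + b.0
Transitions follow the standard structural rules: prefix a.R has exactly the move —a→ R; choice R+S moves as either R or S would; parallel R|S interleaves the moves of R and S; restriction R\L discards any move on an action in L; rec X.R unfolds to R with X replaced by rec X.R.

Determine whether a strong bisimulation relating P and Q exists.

NO

P's transition system — 3 states:
  m0 = rec X. b.c.(b.X)\{b} ⊢ =b=> m1
  m1 = c.(b.(rec X. b.c.(b.X)\{b}))\{b} ⊢ =c=> m2
  m2 = (b.(rec X. b.c.(b.X)\{b}))\{b} ⊢ ·
Q's transition system — 4 states:
  n0 = rec X. b.c.(b.X)\{b} + b.0 ⊢ =b=> n1, =b=> n2
  n1 = 0 ⊢ ·
  n2 = c.(b.(rec X. b.c.(b.X)\{b} + b.0))\{b} ⊢ =c=> n3
  n3 = (b.(rec X. b.c.(b.X)\{b} + b.0))\{b} ⊢ ·
Partition-refinement fixed point:
  B0 = {m0}
  B1 = {m1, n2}
  B2 = {m2, n1, n3}
  B3 = {n0}
m0 ∈ B0, n0 ∈ B3 → different blocks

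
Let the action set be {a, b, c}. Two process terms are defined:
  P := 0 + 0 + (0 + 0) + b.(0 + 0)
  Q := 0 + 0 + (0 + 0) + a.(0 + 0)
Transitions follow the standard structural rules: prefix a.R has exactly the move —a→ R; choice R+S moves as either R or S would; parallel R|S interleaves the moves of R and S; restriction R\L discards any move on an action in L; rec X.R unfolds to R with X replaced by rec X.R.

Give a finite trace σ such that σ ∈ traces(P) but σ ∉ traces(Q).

Reachable graph of P (2 states):
  p0 = 0 + 0 + (0 + 0) + b.(0 + 0) :: =b=> p1
  p1 = 0 + 0 :: deadlocked
Reachable graph of Q (2 states):
  q0 = 0 + 0 + (0 + 0) + a.(0 + 0) :: =a=> q1
  q1 = 0 + 0 :: deadlocked
Executing b from P (initial set {p0}):
  after b @ step 1: {p1}
  — P admits the full trace.
Executing b from Q (initial set {q0}):
  after b @ step 1: ∅  — Q cannot continue

b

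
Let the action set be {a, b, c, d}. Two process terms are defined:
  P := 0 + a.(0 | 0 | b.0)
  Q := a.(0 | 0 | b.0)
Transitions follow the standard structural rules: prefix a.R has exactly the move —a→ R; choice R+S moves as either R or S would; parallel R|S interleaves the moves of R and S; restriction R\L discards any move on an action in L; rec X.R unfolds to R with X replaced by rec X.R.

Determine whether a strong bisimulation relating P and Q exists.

LTS(P): 3 reachable states
  u0 = 0 + a.(0 | 0 | b.0) → -a-> u1
  u1 = 0 | 0 | b.0 → -b-> u2
  u2 = 0 | 0 | 0 → (no moves)
LTS(Q): 3 reachable states
  v0 = a.(0 | 0 | b.0) → -a-> v1
  v1 = 0 | 0 | b.0 → -b-> v2
  v2 = 0 | 0 | 0 → (no moves)
Partition-refinement fixed point:
  B0 = {u0, v0}
  B1 = {u1, v1}
  B2 = {u2, v2}
u0 ∈ B0, v0 ∈ B0 → same block

bisimilar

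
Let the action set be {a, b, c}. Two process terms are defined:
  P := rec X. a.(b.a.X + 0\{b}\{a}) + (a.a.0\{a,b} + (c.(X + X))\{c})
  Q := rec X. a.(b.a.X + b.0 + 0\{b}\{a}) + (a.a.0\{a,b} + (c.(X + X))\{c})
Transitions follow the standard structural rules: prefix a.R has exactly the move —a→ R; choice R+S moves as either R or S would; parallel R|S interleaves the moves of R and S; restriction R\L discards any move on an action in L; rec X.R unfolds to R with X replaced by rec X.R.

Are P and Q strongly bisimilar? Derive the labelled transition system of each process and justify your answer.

NO

P's transition system — 5 states:
  m0 = rec X. a.(b.a.X + 0\{b}\{a}) + (a.a.0\{a,b} + (c.(X + X))\{c}) | --a--▸ m1, --a--▸ m2
  m1 = a.0\{a,b} | --a--▸ m3
  m2 = b.a.(rec X. a.(b.a.X + 0\{b}\{a}) + (a.a.0\{a,b} + (c.(X + X))\{c})) + 0\{b}\{a} | --b--▸ m4
  m3 = 0\{a,b} | ·
  m4 = a.(rec X. a.(b.a.X + 0\{b}\{a}) + (a.a.0\{a,b} + (c.(X + X))\{c})) | --a--▸ m0
Q's transition system — 6 states:
  n0 = rec X. a.(b.a.X + b.0 + 0\{b}\{a}) + (a.a.0\{a,b} + (c.(X + X))\{c}) | --a--▸ n1, --a--▸ n2
  n1 = a.0\{a,b} | --a--▸ n3
  n2 = b.a.(rec X. a.(b.a.X + b.0 + 0\{b}\{a}) + (a.a.0\{a,b} + (c.(X + X))\{c})) + b.0 + 0\{b}\{a} | --b--▸ n4, --b--▸ n5
  n3 = 0\{a,b} | ·
  n4 = 0 | ·
  n5 = a.(rec X. a.(b.a.X + b.0 + 0\{b}\{a}) + (a.a.0\{a,b} + (c.(X + X))\{c})) | --a--▸ n0
Partition-refinement fixed point:
  B0 = {m0}
  B1 = {m1, n1}
  B2 = {m3, n3, n4}
  B3 = {m2}
  B4 = {m4}
  B5 = {n0}
  B6 = {n2}
  B7 = {n5}
m0 ∈ B0, n0 ∈ B5 → different blocks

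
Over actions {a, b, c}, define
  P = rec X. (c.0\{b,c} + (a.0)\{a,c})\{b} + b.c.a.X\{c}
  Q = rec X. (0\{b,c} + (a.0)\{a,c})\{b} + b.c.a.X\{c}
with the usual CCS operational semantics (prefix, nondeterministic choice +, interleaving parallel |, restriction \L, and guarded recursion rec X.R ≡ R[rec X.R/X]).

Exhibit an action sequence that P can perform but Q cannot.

P's transition system — 6 states:
  u0 = rec X. (c.0\{b,c} + (a.0)\{a,c})\{b} + b.c.a.X\{c} | =b=> u1, =c=> u2
  u1 = c.a.(rec X. (c.0\{b,c} + (a.0)\{a,c})\{b} + b.c.a.X\{c})\{c} | =c=> u3
  u2 = 0\{b,c}\{b} | ∅
  u3 = a.(rec X. (c.0\{b,c} + (a.0)\{a,c})\{b} + b.c.a.X\{c})\{c} | =a=> u4
  u4 = (rec X. (c.0\{b,c} + (a.0)\{a,c})\{b} + b.c.a.X\{c})\{c} | =b=> u5
  u5 = (c.a.(rec X. (c.0\{b,c} + (a.0)\{a,c})\{b} + b.c.a.X\{c})\{c})\{c} | ∅
Q's transition system — 5 states:
  v0 = rec X. (0\{b,c} + (a.0)\{a,c})\{b} + b.c.a.X\{c} | =b=> v1
  v1 = c.a.(rec X. (0\{b,c} + (a.0)\{a,c})\{b} + b.c.a.X\{c})\{c} | =c=> v2
  v2 = a.(rec X. (0\{b,c} + (a.0)\{a,c})\{b} + b.c.a.X\{c})\{c} | =a=> v3
  v3 = (rec X. (0\{b,c} + (a.0)\{a,c})\{b} + b.c.a.X\{c})\{c} | =b=> v4
  v4 = (c.a.(rec X. (0\{b,c} + (a.0)\{a,c})\{b} + b.c.a.X\{c})\{c})\{c} | ∅
Executing c from P (initial set {u0}):
  [1] c ⇒ {u2}
  ✓ P
Executing c from Q (initial set {v0}):
  [1] c ⇒ ∅  — Q cannot continue

c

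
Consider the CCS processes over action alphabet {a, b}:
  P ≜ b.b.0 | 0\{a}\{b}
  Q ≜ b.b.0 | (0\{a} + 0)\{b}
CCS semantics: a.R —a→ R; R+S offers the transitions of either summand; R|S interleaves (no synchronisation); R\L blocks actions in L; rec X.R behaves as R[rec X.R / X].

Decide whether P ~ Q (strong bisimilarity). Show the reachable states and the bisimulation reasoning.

YES

Reachable graph of P (3 states):
  u0 = b.b.0 | 0\{a}\{b} has moves -b-> u1
  u1 = b.0 | 0\{a}\{b} has moves -b-> u2
  u2 = 0 | 0\{a}\{b} has moves deadlocked
Reachable graph of Q (3 states):
  v0 = b.b.0 | (0\{a} + 0)\{b} has moves -b-> v1
  v1 = b.0 | (0\{a} + 0)\{b} has moves -b-> v2
  v2 = 0 | (0\{a} + 0)\{b} has moves deadlocked
Bisimilarity quotient blocks:
  B0 = {u0, v0}
  B1 = {u1, v1}
  B2 = {u2, v2}
u0 ∈ B0, v0 ∈ B0 → same block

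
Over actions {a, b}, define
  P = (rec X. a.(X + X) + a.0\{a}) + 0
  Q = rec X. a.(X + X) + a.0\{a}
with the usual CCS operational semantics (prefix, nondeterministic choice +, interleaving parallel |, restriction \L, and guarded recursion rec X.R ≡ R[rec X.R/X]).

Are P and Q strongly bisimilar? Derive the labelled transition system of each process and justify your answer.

bisimilar

P's transition system — 3 states:
  m0 = (rec X. a.(X + X) + a.0\{a}) + 0 has moves -a-> m1, -a-> m2
  m1 = (rec X. a.(X + X) + a.0\{a}) + (rec X. a.(X + X) + a.0\{a}) has moves -a-> m1, -a-> m2
  m2 = 0\{a} has moves ·
Q's transition system — 3 states:
  n0 = rec X. a.(X + X) + a.0\{a} has moves -a-> n1, -a-> n2
  n1 = (rec X. a.(X + X) + a.0\{a}) + (rec X. a.(X + X) + a.0\{a}) has moves -a-> n1, -a-> n2
  n2 = 0\{a} has moves ·
Partition-refinement fixed point:
  B0 = {m0, m1, n0, n1}
  B1 = {m2, n2}
m0 ∈ B0, n0 ∈ B0 → same block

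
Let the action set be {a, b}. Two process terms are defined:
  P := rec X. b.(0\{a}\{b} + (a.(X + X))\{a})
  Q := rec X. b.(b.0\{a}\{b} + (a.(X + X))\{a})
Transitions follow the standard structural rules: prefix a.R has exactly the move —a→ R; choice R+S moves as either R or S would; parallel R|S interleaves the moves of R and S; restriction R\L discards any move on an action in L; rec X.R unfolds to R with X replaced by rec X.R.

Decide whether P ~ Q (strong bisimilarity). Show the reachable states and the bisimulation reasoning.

P's transition system — 2 states:
  m0 = rec X. b.(0\{a}\{b} + (a.(X + X))\{a}) :: -b-> m1
  m1 = 0\{a}\{b} + (a.((rec X. b.(0\{a}\{b} + (a.(X + X))\{a})) + (rec X. b.(0\{a}\{b} + (a.(X + X))\{a}))))\{a} :: deadlocked
Q's transition system — 3 states:
  n0 = rec X. b.(b.0\{a}\{b} + (a.(X + X))\{a}) :: -b-> n1
  n1 = b.0\{a}\{b} + (a.((rec X. b.(b.0\{a}\{b} + (a.(X + X))\{a})) + (rec X. b.(b.0\{a}\{b} + (a.(X + X))\{a}))))\{a} :: -b-> n2
  n2 = 0\{a}\{b} :: deadlocked
Bisimilarity quotient blocks:
  B0 = {m0, n1}
  B1 = {m1, n2}
  B2 = {n0}
m0 ∈ B0, n0 ∈ B2 → different blocks

not bisimilar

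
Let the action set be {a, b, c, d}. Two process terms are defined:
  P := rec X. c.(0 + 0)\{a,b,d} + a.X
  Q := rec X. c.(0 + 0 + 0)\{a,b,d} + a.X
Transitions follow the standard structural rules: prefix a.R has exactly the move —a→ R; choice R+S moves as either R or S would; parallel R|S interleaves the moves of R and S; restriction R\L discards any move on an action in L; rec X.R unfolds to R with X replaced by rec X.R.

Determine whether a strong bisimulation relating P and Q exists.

Reachable graph of P (2 states):
  u0 = rec X. c.(0 + 0)\{a,b,d} + a.X → --a--▸ u0, --c--▸ u1
  u1 = (0 + 0)\{a,b,d} → ∅
Reachable graph of Q (2 states):
  v0 = rec X. c.(0 + 0 + 0)\{a,b,d} + a.X → --a--▸ v0, --c--▸ v1
  v1 = (0 + 0 + 0)\{a,b,d} → ∅
Partition-refinement fixed point:
  B0 = {u0, v0}
  B1 = {u1, v1}
u0 ∈ B0, v0 ∈ B0 → same block

P ~ Q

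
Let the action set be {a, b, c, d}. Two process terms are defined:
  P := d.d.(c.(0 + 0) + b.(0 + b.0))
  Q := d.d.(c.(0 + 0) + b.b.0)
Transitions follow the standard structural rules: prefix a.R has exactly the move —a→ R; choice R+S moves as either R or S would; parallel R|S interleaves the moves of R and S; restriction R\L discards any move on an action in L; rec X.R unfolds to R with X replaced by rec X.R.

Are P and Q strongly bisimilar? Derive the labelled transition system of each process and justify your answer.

Reachable graph of P (6 states):
  s0 = d.d.(c.(0 + 0) + b.(0 + b.0)) :: -d-> s1
  s1 = d.(c.(0 + 0) + b.(0 + b.0)) :: -d-> s2
  s2 = c.(0 + 0) + b.(0 + b.0) :: -b-> s3, -c-> s4
  s3 = 0 + b.0 :: -b-> s5
  s4 = 0 + 0 :: stopped
  s5 = 0 :: stopped
Reachable graph of Q (6 states):
  t0 = d.d.(c.(0 + 0) + b.b.0) :: -d-> t1
  t1 = d.(c.(0 + 0) + b.b.0) :: -d-> t2
  t2 = c.(0 + 0) + b.b.0 :: -b-> t3, -c-> t4
  t3 = b.0 :: -b-> t5
  t4 = 0 + 0 :: stopped
  t5 = 0 :: stopped
Partition-refinement fixed point:
  B0 = {s0, t0}
  B1 = {s1, t1}
  B2 = {s2, t2}
  B3 = {s3, t3}
  B4 = {s4, s5, t4, t5}
s0 ∈ B0, t0 ∈ B0 → same block

P ~ Q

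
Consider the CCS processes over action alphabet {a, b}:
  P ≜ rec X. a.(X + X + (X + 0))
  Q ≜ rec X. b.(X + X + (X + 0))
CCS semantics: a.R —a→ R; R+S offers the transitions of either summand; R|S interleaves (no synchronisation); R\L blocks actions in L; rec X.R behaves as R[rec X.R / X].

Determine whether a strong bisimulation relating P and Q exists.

P's transition system — 2 states:
  u0 = rec X. a.(X + X + (X + 0)) :: --a--▸ u1
  u1 = (rec X. a.(X + X + (X + 0))) + (rec X. a.(X + X + (X + 0))) + ((rec X. a.(X + X + (X + 0))) + 0) :: --a--▸ u1
Q's transition system — 2 states:
  v0 = rec X. b.(X + X + (X + 0)) :: --b--▸ v1
  v1 = (rec X. b.(X + X + (X + 0))) + (rec X. b.(X + X + (X + 0))) + ((rec X. b.(X + X + (X + 0))) + 0) :: --b--▸ v1
Bisimilarity quotient blocks:
  B0 = {u0, u1}
  B1 = {v0, v1}
u0 ∈ B0, v0 ∈ B1 → different blocks

NO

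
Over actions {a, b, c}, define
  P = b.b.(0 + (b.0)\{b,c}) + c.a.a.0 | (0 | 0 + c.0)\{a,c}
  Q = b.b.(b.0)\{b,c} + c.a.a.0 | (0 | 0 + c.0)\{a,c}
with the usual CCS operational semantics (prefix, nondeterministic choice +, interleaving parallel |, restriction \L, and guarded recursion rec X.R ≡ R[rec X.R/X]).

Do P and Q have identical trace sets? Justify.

LTS(P): 6 reachable states
  s0 = b.b.(0 + (b.0)\{b,c}) + c.a.a.0 | (0 | 0 + c.0)\{a,c} → -b-> s1, -c-> s2
  s1 = b.(0 + (b.0)\{b,c}) → -b-> s3
  s2 = a.a.0 | (0 | 0 + c.0)\{a,c} → -a-> s4
  s3 = 0 + (b.0)\{b,c} → stopped
  s4 = a.0 | (0 | 0 + c.0)\{a,c} → -a-> s5
  s5 = 0 | (0 | 0 + c.0)\{a,c} → stopped
LTS(Q): 6 reachable states
  t0 = b.b.(b.0)\{b,c} + c.a.a.0 | (0 | 0 + c.0)\{a,c} → -b-> t1, -c-> t2
  t1 = b.(b.0)\{b,c} → -b-> t3
  t2 = a.a.0 | (0 | 0 + c.0)\{a,c} → -a-> t4
  t3 = (b.0)\{b,c} → stopped
  t4 = a.0 | (0 | 0 + c.0)\{a,c} → -a-> t5
  t5 = 0 | (0 | 0 + c.0)\{a,c} → stopped
Bisimilarity quotient blocks:
  B0 = {s0, t0}
  B1 = {s2, t2}
  B2 = {s4, t4}
  B3 = {s3, s5, t3, t5}
  B4 = {s1, t1}
s0 ∈ B0, t0 ∈ B0 → same block
Bisimilar ⇒ trace-equivalent.

trace-equivalent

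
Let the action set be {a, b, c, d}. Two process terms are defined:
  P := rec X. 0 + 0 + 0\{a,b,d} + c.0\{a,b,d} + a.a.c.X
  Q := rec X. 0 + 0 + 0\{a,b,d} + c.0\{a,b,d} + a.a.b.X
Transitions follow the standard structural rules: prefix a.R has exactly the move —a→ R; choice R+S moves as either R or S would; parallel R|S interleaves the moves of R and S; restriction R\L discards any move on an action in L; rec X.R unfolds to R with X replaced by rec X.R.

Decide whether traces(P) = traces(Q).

NO — witness ⟨aac⟩

LTS(P): 4 reachable states
  p0 = rec X. 0 + 0 + 0\{a,b,d} + c.0\{a,b,d} + a.a.c.X has moves --a--▸ p1, --c--▸ p2
  p1 = a.c.(rec X. 0 + 0 + 0\{a,b,d} + c.0\{a,b,d} + a.a.c.X) has moves --a--▸ p3
  p2 = 0\{a,b,d} has moves ∅
  p3 = c.(rec X. 0 + 0 + 0\{a,b,d} + c.0\{a,b,d} + a.a.c.X) has moves --c--▸ p0
LTS(Q): 4 reachable states
  q0 = rec X. 0 + 0 + 0\{a,b,d} + c.0\{a,b,d} + a.a.b.X has moves --a--▸ q1, --c--▸ q2
  q1 = a.b.(rec X. 0 + 0 + 0\{a,b,d} + c.0\{a,b,d} + a.a.b.X) has moves --a--▸ q3
  q2 = 0\{a,b,d} has moves ∅
  q3 = b.(rec X. 0 + 0 + 0\{a,b,d} + c.0\{a,b,d} + a.a.b.X) has moves --b--▸ q0
Executing aac from P (initial set {p0}):
  [1] a ⇒ {p1}
  [2] a ⇒ {p3}
  [3] c ⇒ {p0}
  ✓ P
Executing aac from Q (initial set {q0}):
  [1] a ⇒ {q1}
  [2] a ⇒ {q3}
  [3] c ⇒ ∅  — Q cannot continue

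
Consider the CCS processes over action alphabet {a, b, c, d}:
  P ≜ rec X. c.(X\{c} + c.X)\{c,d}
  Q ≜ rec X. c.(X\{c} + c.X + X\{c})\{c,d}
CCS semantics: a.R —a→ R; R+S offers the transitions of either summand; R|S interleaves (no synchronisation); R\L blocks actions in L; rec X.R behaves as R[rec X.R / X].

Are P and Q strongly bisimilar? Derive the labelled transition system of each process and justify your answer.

bisimilar

Reachable graph of P (2 states):
  m0 = rec X. c.(X\{c} + c.X)\{c,d} ⊢ -c-> m1
  m1 = ((rec X. c.(X\{c} + c.X)\{c,d})\{c} + c.(rec X. c.(X\{c} + c.X)\{c,d}))\{c,d} ⊢ (no moves)
Reachable graph of Q (2 states):
  n0 = rec X. c.(X\{c} + c.X + X\{c})\{c,d} ⊢ -c-> n1
  n1 = ((rec X. c.(X\{c} + c.X + X\{c})\{c,d})\{c} + c.(rec X. c.(X\{c} + c.X + X\{c})\{c,d}) + (rec X. c.(X\{c} + c.X + X\{c})\{c,d})\{c})\{c,d} ⊢ (no moves)
Bisimilarity quotient blocks:
  B0 = {m0, n0}
  B1 = {m1, n1}
m0 ∈ B0, n0 ∈ B0 → same block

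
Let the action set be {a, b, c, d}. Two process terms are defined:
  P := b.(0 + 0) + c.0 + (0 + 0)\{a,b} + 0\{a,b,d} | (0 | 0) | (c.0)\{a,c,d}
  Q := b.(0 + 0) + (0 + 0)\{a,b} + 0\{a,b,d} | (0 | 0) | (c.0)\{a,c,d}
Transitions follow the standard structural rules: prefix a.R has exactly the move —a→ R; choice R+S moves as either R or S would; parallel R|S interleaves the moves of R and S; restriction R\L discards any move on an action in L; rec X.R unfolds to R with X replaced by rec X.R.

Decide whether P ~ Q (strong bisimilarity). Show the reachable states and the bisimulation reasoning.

not bisimilar

LTS(P): 3 reachable states
  p0 = b.(0 + 0) + c.0 + (0 + 0)\{a,b} + 0\{a,b,d} | (0 | 0) | (c.0)\{a,c,d} :: —b→ p1, —c→ p2
  p1 = 0 + 0 :: ∅
  p2 = 0 :: ∅
LTS(Q): 2 reachable states
  q0 = b.(0 + 0) + (0 + 0)\{a,b} + 0\{a,b,d} | (0 | 0) | (c.0)\{a,c,d} :: —b→ q1
  q1 = 0 + 0 :: ∅
Bisimilarity quotient blocks:
  B0 = {p0}
  B1 = {p1, p2, q1}
  B2 = {q0}
p0 ∈ B0, q0 ∈ B2 → different blocks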